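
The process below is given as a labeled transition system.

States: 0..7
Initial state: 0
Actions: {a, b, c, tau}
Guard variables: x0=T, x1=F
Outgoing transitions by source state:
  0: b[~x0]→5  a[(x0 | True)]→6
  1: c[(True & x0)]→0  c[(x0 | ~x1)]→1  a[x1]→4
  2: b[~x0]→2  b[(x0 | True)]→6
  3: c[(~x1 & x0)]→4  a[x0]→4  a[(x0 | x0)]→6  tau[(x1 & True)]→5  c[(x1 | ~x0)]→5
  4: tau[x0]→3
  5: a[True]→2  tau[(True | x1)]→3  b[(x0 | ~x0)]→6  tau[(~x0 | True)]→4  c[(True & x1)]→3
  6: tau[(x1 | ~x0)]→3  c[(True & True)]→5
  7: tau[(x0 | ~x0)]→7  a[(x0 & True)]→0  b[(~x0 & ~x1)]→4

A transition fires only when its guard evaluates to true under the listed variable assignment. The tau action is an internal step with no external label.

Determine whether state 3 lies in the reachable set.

Guard filter leaves 15 enabled edge(s).
Layer 0: {0}
Layer 1: {6}  now seen {0,6}
Layer 2: {5}  now seen {0,5,6}
Layer 3: {2,3,4}  now seen {0,2,3,4,5,6}
Reachable = {0,2,3,4,5,6}
witness 3: a·c·tau

Answer: REACHABLE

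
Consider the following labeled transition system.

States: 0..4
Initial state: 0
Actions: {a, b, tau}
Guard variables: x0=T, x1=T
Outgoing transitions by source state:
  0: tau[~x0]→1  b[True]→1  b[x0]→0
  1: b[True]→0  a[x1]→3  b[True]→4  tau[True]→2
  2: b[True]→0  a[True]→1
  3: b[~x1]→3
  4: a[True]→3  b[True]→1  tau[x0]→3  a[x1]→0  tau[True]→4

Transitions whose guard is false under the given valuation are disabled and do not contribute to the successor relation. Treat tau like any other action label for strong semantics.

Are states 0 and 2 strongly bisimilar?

Answer: NOT BISIMILAR

Trace:
Refine partition for ~:
  P[0] = {{0,1,2,3,4}}
  P[1] = {{0},{1,4},{2},{3}}
  P[2] = {{0},{1},{2},{3},{4}}
stable after 3 split(s): 5 block(s)
0∈{0}, 2∈{2}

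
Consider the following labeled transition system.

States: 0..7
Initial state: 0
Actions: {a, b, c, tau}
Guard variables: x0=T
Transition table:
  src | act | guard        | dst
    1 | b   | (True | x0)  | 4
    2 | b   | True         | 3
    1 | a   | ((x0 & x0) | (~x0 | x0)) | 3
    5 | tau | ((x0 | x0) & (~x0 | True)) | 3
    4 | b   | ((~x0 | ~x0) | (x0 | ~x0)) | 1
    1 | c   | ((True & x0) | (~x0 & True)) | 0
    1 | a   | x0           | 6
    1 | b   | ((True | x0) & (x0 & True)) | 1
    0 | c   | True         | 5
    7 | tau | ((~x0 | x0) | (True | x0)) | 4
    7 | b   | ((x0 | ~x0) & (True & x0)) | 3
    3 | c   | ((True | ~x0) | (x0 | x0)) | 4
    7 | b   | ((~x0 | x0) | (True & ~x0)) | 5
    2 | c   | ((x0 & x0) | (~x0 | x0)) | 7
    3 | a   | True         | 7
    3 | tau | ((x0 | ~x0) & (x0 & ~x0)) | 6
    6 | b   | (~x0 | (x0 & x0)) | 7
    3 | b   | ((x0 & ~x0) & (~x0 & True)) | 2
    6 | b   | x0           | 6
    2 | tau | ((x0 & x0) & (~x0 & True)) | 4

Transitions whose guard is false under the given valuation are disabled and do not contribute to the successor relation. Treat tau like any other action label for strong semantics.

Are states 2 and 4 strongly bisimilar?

Answer: NOT BISIMILAR

Analysis:
Compute ~ classes (split until stable):
  P[0] = {{0,1,2,3,4,5,6,7}}
  P[1] = {{0},{1},{2},{3},{4,6},{5},{7}}
  P[2] = {{0},{1},{2},{3},{4},{5},{6},{7}}
Fixed point at round 3; 8 class(es).
2∈{2}, 4∈{4}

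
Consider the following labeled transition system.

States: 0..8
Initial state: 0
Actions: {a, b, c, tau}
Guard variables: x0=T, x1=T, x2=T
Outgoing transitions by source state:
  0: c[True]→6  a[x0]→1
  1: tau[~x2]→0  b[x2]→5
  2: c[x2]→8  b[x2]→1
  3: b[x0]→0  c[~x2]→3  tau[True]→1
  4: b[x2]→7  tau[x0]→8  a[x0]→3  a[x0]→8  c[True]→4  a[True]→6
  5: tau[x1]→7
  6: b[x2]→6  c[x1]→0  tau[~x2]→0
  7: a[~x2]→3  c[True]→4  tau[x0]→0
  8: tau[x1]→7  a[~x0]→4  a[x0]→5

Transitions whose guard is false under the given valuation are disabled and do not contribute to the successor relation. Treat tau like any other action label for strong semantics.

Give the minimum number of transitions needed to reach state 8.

Breadth-first toward 8:
  Layer 0: {0}
  Layer 1: {1,6}
  Layer 2: {5}
  Layer 3: {7}
  Layer 4: {4}
  Layer 5: {3,8}
first hit 8 at d=5 via a·b·tau·c·a

Answer: 5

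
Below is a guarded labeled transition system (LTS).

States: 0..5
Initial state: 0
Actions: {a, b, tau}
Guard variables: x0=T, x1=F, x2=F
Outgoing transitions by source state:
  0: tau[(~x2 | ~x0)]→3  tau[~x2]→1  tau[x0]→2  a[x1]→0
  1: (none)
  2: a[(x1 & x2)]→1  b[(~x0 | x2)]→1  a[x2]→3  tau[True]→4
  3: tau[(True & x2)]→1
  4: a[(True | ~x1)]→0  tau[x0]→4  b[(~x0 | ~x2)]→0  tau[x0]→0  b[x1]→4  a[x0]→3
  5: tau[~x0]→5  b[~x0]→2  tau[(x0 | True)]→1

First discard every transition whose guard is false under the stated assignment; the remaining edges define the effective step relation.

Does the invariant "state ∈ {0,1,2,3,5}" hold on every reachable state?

Answer: INVARIANT VIOLATED at state 4

Working:
Inv-set: {0,1,2,3,5}
Reach set: {0,1,2,3,4}
  0: safe
  1: safe
  2: safe
  3: safe
  4: VIOLATES
witness against invariant: tau·tau → 4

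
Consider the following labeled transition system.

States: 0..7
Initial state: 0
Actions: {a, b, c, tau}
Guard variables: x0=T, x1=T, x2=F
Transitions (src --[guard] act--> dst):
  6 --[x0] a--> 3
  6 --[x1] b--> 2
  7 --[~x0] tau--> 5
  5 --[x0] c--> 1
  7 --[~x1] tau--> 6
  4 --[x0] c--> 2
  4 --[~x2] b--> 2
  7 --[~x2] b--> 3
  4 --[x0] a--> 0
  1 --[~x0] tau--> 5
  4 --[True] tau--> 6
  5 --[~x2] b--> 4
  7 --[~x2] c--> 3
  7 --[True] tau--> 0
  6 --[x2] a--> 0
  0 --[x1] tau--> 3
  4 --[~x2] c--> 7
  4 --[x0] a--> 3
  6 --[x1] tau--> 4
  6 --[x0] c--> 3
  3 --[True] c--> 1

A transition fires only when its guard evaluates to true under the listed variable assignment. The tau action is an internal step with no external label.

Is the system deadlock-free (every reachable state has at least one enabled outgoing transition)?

Answer: DEADLOCK at state 1

Working:
Reachable = {0,1,3}
  0: tau→3  [1 out]
  1: ∅  [no exit]
  3: c→1  [1 out]
witness 1: tau·c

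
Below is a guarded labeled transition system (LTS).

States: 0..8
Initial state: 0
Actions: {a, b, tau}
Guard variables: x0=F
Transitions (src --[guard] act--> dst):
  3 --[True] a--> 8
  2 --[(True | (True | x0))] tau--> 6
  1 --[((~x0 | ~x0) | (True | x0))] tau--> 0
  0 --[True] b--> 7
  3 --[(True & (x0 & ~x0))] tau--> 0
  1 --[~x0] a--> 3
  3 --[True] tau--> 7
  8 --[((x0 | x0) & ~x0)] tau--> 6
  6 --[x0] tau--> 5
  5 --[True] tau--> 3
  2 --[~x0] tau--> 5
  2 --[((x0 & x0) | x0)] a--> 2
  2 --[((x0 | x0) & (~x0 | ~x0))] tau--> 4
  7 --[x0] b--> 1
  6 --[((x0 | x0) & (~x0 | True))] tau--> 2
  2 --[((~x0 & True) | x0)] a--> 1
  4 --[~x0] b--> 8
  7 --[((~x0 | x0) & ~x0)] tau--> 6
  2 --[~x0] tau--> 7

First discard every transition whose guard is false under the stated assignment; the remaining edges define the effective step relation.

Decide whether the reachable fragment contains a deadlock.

Reach set: {0,6,7}
  0: b→7  [deg 1]
  6: ∅  [no exit]
  7: tau→6  [deg 1]
witness 6: b·tau

Answer: DEADLOCK at state 6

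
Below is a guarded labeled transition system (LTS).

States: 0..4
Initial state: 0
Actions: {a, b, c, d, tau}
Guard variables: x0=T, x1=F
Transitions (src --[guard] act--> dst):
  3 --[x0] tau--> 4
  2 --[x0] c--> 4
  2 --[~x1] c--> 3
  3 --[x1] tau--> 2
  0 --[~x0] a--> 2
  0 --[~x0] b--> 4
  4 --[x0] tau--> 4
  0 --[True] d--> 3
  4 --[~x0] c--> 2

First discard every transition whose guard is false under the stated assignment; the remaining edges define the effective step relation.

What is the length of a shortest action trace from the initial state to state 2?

BFS to 2:
  depth 0: {0}
  depth 1: {3}
  depth 2: {4}
2 never appears.

Answer: UNREACHABLE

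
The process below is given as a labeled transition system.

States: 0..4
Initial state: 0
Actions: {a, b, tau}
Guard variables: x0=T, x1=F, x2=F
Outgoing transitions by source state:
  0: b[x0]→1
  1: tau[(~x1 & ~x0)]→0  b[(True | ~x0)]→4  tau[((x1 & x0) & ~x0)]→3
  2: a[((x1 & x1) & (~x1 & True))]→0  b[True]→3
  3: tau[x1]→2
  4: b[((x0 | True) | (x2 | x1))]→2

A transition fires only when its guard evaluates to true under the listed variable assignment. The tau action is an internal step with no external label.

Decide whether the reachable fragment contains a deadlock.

Answer: DEADLOCK at state 3

Analysis:
R = {0,1,2,3,4}
  0: b→1  [1 exit(s)]
  1: b→4  [1 exit(s)]
  2: b→3  [1 exit(s)]
  3: ∅  [deadlock]
  4: b→2  [1 exit(s)]
Path to 3: b·b·b·b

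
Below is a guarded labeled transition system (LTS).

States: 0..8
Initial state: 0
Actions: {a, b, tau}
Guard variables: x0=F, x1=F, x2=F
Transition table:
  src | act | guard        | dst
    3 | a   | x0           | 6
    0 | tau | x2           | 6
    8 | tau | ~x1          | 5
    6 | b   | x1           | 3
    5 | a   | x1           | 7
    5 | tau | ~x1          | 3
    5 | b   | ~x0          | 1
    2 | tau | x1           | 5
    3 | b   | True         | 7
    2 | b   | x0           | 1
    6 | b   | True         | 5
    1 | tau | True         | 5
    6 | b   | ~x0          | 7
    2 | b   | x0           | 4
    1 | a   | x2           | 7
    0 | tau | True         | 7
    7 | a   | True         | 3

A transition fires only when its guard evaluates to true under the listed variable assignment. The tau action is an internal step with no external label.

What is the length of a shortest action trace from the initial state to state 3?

Layered search for 3:
  L0 = {0}
  L1 = {7}
  L2 = {3}
first hit 3 at d=2 via tau·a

Answer: 2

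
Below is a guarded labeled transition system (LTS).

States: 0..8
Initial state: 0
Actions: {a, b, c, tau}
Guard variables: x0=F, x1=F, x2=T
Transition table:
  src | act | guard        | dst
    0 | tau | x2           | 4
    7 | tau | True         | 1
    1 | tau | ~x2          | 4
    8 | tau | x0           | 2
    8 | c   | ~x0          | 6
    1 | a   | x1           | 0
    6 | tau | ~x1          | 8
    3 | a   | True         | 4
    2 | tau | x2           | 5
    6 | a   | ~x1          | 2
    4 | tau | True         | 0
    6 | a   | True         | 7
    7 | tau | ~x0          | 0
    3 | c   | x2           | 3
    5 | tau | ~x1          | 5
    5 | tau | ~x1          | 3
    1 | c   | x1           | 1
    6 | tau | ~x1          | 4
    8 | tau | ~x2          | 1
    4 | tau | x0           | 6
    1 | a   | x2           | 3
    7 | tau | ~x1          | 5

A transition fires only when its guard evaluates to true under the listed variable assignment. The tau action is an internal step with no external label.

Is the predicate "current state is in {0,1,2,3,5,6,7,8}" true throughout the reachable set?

Answer: INVARIANT VIOLATED at state 4

Working:
Safe = {0,1,2,3,5,6,7,8}
Reachable = {0,4}
  0: ok
  4: outside
witness against invariant: tau → 4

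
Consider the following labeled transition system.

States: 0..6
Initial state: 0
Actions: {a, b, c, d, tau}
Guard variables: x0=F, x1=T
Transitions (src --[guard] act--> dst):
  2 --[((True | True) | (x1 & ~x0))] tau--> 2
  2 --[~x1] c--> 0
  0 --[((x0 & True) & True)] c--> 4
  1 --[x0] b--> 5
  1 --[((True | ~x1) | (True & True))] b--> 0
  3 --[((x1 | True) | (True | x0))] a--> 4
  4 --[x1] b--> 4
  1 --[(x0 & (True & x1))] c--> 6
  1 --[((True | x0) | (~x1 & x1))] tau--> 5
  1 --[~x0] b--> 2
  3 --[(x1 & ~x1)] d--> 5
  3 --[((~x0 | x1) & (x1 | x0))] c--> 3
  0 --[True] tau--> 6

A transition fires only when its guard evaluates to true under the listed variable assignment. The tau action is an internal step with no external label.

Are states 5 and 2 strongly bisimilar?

Refine partition for ~:
  π0 = {{0,1,2,3,4,5,6}}
  π1 = {{0,2},{1},{3},{4},{5,6}}
  π2 = {{0},{1},{2},{3},{4},{5,6}}
stable after 3 split(s): 6 block(s)
[5]={5,6}  [2]={2}

Answer: NOT BISIMILAR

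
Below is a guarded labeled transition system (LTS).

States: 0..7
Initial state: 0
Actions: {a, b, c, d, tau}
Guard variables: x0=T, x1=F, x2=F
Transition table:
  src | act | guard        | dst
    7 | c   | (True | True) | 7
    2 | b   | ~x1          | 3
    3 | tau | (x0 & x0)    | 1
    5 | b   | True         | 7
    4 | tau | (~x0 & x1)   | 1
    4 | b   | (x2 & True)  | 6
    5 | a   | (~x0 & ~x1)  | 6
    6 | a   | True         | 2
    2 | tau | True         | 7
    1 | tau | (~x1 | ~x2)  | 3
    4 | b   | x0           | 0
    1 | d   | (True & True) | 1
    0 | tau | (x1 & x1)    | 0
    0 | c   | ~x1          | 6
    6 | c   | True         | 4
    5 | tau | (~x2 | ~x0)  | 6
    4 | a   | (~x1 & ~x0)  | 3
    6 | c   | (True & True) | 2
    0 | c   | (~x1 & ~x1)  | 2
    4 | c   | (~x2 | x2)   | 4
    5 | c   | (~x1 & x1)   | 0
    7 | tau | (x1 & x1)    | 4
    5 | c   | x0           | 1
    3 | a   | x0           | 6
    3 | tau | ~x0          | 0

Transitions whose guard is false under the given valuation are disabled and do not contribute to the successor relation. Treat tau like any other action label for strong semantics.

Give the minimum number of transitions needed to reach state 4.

Answer: 2

Working:
BFS to 4:
  depth 0: {0}
  depth 1: {2,6}
  depth 2: {3,4,7}
first hit 4 at d=2 via c·c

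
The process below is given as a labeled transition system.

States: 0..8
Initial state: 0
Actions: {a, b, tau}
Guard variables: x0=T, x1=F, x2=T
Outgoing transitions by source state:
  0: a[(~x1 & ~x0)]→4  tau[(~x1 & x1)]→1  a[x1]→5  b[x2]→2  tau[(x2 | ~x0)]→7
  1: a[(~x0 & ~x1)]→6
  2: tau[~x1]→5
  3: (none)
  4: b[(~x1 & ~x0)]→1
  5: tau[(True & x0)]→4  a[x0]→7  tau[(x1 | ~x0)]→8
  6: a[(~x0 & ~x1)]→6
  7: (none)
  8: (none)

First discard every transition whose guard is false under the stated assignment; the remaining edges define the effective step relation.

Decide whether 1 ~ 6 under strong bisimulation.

Refine partition for ~:
  round 0: {{0,1,2,3,4,5,6,7,8}}
  round 1: {{0},{1,3,4,6,7,8},{2},{5}}
stable after 2 split(s): 4 block(s)
class of 1: {1,3,4,6,7,8}; class of 6: {1,3,4,6,7,8}

Answer: BISIMILAR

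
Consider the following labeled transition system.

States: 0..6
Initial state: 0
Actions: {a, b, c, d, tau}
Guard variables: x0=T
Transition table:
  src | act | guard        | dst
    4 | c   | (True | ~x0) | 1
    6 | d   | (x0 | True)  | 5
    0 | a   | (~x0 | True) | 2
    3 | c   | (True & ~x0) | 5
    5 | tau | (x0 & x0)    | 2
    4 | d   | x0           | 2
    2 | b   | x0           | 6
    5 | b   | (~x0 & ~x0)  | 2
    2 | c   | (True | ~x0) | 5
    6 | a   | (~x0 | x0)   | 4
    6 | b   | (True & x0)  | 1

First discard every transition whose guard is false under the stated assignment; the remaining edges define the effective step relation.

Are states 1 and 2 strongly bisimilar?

Bisimulation quotient by refinement:
  P[0] = {{0,1,2,3,4,5,6}}
  P[1] = {{0},{1,3},{2},{4},{5},{6}}
Fixed point at round 2; 6 class(es).
[1]={1,3}  [2]={2}

Answer: NOT BISIMILAR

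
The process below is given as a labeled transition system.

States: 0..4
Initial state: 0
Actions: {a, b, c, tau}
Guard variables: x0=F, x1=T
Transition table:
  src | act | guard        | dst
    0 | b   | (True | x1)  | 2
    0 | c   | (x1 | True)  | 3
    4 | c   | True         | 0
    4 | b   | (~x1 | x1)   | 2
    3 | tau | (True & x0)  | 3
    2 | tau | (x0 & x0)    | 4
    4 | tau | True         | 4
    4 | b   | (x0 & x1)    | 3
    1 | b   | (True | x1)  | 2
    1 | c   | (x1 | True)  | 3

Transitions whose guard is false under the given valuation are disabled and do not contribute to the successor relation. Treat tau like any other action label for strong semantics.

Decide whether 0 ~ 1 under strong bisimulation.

Compute ~ classes (split until stable):
  P[0] = {{0,1,2,3,4}}
  P[1] = {{0,1},{2,3},{4}}
3 equivalence class(es) (converged in 2)
0∈{0,1}, 1∈{0,1}

Answer: BISIMILAR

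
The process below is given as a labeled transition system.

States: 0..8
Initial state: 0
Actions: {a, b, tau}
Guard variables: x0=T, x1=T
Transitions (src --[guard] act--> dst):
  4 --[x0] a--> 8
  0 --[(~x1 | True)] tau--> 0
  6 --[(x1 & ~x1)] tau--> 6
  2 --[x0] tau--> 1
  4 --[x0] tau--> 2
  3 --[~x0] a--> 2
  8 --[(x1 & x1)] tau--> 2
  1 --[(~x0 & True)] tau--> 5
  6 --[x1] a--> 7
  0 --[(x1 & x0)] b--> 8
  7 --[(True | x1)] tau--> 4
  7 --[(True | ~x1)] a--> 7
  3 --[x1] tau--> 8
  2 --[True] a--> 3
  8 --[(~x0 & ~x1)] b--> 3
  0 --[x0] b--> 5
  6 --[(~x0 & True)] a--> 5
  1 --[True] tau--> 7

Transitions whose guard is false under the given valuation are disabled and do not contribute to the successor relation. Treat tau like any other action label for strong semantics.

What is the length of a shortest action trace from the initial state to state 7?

Answer: 4

Working:
BFS to 7:
  L0 = {0}
  L1 = {5,8}
  L2 = {2}
  L3 = {1,3}
  L4 = {7}
first hit 7 at d=4 via b·tau·tau·tau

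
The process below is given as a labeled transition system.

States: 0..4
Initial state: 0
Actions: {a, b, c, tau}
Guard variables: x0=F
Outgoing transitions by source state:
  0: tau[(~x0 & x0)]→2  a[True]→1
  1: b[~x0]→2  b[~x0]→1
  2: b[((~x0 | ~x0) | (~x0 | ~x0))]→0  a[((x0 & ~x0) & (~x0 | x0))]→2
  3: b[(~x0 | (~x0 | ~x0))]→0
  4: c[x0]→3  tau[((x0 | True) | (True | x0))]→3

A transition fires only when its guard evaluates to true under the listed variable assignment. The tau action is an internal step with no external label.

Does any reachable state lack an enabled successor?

Answer: DEADLOCK-FREE

Working:
Reach set: {0,1,2}
  0: a→1  [deg 1]
  1: b→1  b→2  [deg 2]
  2: b→0  [deg 1]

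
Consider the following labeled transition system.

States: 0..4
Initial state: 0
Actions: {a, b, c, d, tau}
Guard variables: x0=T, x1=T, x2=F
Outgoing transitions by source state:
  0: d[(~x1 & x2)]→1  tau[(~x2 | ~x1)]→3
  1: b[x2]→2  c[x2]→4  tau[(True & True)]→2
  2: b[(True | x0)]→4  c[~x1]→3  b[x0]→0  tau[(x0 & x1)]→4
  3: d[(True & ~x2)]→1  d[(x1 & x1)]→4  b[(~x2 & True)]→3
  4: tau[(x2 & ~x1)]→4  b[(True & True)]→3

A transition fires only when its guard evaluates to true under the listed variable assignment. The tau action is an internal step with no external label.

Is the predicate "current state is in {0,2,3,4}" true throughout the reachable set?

Answer: INVARIANT VIOLATED at state 1

Working:
Allowed set {0,2,3,4}
Reachable = {0,1,2,3,4}
  0: ✓
  1: VIOLATES
  2: ✓
  3: ✓
  4: ✓
reach 1 via tau·d — violates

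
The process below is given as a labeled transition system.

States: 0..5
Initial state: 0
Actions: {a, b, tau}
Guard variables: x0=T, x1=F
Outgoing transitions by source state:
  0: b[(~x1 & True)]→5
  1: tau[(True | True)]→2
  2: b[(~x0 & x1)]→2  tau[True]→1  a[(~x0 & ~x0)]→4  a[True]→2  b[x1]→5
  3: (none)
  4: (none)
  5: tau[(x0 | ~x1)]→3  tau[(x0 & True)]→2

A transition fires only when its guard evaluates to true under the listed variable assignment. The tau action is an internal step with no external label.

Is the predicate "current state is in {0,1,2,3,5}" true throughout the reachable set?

Inv-set: {0,1,2,3,5}
Reachable = {0,1,2,3,5}
  0: ok
  1: ok
  2: ok
  3: ok
  5: ok

Answer: INVARIANT HOLDS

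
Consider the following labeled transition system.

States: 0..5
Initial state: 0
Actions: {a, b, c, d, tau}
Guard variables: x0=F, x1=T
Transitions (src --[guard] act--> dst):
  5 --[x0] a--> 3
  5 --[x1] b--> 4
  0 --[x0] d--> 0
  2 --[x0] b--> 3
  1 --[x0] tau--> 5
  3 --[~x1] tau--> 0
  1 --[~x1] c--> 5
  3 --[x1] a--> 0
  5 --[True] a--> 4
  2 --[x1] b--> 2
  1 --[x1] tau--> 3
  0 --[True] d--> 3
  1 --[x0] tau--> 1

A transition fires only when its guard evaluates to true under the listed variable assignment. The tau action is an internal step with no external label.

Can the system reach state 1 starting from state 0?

Answer: UNREACHABLE

Analysis:
After dropping false guards: 6 live edges.
Layer 0: {0}
Layer 1: {3}  cumulative {0,3}
Reachable = {0,3}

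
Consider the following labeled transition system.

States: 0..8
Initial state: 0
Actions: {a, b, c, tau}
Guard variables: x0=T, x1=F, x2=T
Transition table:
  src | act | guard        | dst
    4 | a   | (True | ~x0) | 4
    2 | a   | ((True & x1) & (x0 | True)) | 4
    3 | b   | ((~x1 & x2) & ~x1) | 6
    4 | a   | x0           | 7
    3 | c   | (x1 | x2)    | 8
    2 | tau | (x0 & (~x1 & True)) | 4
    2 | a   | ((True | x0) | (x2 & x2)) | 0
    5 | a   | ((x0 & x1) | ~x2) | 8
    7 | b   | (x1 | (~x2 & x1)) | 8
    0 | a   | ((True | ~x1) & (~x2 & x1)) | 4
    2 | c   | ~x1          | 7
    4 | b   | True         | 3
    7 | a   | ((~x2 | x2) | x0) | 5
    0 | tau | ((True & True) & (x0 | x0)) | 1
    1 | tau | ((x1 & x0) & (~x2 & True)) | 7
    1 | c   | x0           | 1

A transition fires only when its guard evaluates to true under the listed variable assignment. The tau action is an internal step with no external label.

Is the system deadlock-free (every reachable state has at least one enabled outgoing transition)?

Reach set: {0,1}
  0: tau→1  [1 exit(s)]
  1: c→1  [1 exit(s)]

Answer: DEADLOCK-FREE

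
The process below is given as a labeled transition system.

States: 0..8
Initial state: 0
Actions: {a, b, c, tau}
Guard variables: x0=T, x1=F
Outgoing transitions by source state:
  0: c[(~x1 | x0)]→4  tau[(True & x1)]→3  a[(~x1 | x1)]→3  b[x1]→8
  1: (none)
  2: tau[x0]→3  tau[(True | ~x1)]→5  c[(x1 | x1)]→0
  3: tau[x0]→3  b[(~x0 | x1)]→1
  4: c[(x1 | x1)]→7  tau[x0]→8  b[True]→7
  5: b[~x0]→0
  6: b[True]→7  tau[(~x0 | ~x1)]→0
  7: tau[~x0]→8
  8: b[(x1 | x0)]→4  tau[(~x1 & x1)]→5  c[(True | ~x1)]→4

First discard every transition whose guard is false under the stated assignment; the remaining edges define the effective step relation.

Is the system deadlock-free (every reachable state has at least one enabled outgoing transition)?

Reach set: {0,3,4,7,8}
  0: a→3  c→4  [2 out]
  3: tau→3  [1 out]
  4: b→7  tau→8  [2 out]
  7: ∅  [no exit]
  8: b→4  c→4  [2 out]
witness 7: c·b

Answer: DEADLOCK at state 7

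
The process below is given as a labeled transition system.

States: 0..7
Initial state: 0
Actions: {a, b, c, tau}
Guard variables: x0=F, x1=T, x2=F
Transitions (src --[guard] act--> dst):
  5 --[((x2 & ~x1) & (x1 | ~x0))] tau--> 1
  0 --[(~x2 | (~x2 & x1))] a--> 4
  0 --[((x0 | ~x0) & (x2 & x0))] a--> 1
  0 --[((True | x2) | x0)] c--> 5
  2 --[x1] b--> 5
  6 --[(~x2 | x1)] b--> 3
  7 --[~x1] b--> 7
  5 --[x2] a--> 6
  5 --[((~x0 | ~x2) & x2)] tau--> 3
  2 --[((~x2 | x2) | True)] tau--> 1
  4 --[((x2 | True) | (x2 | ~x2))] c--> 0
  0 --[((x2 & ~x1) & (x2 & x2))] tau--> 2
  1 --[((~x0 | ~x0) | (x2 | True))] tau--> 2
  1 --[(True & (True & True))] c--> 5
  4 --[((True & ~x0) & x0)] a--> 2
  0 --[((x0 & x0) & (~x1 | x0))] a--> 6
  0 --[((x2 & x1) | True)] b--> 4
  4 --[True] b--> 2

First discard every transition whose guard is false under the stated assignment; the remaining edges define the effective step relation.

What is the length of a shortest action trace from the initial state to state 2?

Answer: 2

Analysis:
Layered search for 2:
  L0 = {0}
  L1 = {4,5}
  L2 = {2}
depth(2)=2, e.g. a·b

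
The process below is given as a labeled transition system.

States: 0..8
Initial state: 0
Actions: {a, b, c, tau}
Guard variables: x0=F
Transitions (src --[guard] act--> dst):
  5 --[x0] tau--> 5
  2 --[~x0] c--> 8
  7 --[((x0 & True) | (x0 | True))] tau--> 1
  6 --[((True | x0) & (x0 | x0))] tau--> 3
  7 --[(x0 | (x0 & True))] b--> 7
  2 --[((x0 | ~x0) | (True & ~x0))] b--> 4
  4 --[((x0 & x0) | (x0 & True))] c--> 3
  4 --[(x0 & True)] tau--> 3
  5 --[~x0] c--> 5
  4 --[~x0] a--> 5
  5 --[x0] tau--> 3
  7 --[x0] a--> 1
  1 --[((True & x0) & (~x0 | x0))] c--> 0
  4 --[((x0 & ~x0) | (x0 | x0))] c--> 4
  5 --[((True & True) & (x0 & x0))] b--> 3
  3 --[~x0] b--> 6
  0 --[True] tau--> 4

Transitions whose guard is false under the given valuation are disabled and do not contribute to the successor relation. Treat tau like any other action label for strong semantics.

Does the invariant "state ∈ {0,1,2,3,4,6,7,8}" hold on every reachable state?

Allowed set {0,1,2,3,4,6,7,8}
Reach set: {0,4,5}
  0: safe
  4: safe
  5: VIOLATES
reach 5 via tau·a — violates

Answer: INVARIANT VIOLATED at state 5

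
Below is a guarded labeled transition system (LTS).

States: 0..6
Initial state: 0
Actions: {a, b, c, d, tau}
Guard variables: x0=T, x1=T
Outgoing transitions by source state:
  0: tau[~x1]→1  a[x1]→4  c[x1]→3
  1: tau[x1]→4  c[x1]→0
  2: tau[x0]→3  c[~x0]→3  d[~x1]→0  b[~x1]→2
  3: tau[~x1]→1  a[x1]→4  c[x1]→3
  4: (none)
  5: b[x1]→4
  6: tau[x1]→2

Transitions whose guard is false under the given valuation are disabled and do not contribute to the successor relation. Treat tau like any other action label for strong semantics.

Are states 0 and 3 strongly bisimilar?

Refine partition for ~:
  P[0] = {{0,1,2,3,4,5,6}}
  P[1] = {{0,3},{1},{2,6},{4},{5}}
  P[2] = {{0,3},{1},{2},{4},{5},{6}}
stable after 3 split(s): 6 block(s)
[0]={0,3}  [3]={0,3}

Answer: BISIMILAR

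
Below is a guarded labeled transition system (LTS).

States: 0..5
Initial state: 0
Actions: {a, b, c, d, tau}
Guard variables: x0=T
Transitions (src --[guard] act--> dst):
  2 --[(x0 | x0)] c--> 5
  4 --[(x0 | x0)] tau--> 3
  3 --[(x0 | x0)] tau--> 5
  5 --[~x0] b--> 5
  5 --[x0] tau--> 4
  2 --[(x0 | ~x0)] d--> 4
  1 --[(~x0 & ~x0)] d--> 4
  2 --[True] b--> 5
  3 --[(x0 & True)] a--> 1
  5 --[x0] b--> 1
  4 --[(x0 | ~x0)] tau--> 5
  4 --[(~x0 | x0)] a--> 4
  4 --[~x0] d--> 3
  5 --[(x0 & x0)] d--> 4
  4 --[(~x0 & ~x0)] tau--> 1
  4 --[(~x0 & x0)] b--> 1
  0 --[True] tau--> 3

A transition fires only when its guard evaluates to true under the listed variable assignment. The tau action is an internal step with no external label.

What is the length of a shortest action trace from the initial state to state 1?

Layered search for 1:
  L0 = {0}
  L1 = {3}
  L2 = {1,5}
1 enters at depth 2; path tau·a

Answer: 2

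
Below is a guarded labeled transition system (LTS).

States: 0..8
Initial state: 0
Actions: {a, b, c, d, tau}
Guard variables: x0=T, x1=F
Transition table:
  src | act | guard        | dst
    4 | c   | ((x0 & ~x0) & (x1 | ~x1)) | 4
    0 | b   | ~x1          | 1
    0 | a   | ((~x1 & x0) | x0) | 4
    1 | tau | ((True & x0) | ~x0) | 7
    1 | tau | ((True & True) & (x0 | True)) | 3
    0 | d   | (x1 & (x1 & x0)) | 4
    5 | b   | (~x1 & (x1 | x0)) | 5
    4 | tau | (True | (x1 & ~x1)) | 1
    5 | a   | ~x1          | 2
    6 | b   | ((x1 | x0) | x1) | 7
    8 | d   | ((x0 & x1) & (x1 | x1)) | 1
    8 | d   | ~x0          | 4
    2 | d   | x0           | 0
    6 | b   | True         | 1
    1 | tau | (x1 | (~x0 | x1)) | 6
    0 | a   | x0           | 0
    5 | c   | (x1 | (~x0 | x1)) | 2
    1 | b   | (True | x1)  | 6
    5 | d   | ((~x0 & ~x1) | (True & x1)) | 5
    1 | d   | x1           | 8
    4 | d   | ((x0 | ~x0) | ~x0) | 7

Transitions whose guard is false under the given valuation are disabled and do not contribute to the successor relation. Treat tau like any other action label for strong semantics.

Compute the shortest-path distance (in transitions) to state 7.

Answer: 2

Working:
Breadth-first toward 7:
  Layer 0: {0}
  Layer 1: {1,4}
  Layer 2: {3,6,7}
7 enters at depth 2; path a·d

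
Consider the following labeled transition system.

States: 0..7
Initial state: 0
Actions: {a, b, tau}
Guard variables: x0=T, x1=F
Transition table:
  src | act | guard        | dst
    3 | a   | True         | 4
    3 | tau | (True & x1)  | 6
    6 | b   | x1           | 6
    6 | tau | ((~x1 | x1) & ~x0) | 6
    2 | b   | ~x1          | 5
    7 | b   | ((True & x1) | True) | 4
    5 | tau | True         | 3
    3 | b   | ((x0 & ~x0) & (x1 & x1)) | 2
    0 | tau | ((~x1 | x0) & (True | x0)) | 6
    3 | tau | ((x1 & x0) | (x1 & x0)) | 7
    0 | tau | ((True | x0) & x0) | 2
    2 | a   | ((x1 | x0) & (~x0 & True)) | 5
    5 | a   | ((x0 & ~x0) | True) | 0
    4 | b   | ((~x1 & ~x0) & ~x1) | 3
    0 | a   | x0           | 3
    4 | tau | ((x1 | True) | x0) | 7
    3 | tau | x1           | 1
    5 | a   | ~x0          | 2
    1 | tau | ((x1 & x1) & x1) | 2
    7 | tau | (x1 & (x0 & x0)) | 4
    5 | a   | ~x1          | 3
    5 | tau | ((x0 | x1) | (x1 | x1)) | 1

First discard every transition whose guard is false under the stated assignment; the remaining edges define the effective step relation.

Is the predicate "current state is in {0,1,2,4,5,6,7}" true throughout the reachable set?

Inv-set: {0,1,2,4,5,6,7}
R = {0,1,2,3,4,5,6,7}
  0: ✓
  1: ✓
  2: ✓
  3: ✗ unsafe
  4: ✓
  5: ✓
  6: ✓
  7: ✓
reach 3 via a — violates

Answer: INVARIANT VIOLATED at state 3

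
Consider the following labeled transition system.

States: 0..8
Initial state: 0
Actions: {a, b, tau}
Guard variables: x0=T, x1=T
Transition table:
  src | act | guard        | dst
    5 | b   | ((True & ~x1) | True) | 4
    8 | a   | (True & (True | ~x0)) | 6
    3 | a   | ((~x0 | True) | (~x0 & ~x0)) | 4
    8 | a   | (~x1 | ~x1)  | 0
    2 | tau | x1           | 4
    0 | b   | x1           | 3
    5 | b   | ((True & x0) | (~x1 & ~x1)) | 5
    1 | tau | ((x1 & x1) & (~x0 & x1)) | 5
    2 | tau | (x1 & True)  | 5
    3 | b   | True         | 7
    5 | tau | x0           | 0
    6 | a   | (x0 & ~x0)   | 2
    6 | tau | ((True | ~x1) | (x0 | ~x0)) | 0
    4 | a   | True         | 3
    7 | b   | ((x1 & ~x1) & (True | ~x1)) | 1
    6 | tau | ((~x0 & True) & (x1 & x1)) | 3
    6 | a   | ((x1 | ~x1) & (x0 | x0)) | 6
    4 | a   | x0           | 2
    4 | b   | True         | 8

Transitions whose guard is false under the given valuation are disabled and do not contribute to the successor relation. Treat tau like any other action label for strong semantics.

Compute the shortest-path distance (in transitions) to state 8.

Answer: 3

Working:
BFS to 8:
  L0 = {0}
  L1 = {3}
  L2 = {4,7}
  L3 = {2,8}
first hit 8 at d=3 via b·a·b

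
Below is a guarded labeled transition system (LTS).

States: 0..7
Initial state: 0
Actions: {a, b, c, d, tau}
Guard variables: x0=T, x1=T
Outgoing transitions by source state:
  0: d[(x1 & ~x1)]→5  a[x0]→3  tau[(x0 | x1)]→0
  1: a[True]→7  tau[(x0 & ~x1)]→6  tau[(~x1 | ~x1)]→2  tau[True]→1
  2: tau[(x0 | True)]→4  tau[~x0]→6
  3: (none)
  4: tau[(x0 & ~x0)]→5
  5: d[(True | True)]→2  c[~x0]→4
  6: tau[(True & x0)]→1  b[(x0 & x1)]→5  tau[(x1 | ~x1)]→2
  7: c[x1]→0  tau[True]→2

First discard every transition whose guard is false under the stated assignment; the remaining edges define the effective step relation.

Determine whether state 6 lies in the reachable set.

Guard filter leaves 11 enabled edge(s).
L0 = {0}
L1 = {3}  now seen {0,3}
R = {0,3}

Answer: UNREACHABLE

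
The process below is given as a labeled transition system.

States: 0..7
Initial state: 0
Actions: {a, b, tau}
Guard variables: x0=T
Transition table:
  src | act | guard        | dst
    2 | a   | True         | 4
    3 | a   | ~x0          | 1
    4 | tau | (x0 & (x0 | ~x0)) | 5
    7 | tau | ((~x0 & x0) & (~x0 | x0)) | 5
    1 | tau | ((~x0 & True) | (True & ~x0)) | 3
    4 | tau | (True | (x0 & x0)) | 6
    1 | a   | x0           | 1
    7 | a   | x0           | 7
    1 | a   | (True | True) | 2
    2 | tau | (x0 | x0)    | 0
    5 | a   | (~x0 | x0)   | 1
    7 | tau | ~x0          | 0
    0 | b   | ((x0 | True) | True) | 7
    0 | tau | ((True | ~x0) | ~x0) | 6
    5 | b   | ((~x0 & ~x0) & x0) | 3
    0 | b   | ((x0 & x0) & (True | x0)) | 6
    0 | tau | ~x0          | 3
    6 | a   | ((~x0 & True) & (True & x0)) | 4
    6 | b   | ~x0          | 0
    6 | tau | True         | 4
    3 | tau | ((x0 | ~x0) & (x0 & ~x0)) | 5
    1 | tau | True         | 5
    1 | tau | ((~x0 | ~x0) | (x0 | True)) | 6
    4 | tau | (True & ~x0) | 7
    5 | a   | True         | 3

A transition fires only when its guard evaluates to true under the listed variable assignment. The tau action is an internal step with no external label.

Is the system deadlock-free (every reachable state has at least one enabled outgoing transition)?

Answer: DEADLOCK at state 3

Working:
R = {0,1,2,3,4,5,6,7}
  0: b→6  b→7  tau→6  [3 exit(s)]
  1: a→1  a→2  tau→5  tau→6  [4 exit(s)]
  2: a→4  tau→0  [2 exit(s)]
  3: ∅  [STUCK]
  4: tau→5  tau→6  [2 exit(s)]
  5: a→1  a→3  [2 exit(s)]
  6: tau→4  [1 exit(s)]
  7: a→7  [1 exit(s)]
witness 3: b·tau·tau·a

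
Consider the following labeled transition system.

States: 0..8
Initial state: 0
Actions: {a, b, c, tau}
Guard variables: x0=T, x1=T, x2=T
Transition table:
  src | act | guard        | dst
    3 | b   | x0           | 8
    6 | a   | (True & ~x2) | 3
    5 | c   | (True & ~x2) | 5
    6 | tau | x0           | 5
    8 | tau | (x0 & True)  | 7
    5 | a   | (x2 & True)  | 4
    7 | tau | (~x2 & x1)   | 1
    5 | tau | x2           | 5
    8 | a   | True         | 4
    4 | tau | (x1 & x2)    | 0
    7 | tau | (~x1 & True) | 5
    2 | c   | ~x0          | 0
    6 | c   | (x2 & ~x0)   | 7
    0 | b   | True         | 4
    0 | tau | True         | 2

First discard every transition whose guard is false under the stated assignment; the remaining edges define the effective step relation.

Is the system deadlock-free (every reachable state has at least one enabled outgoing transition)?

R = {0,2,4}
  0: b→4  tau→2  [2 exit(s)]
  2: ∅  [deadlock]
  4: tau→0  [1 exit(s)]
trace reaching 2: tau

Answer: DEADLOCK at state 2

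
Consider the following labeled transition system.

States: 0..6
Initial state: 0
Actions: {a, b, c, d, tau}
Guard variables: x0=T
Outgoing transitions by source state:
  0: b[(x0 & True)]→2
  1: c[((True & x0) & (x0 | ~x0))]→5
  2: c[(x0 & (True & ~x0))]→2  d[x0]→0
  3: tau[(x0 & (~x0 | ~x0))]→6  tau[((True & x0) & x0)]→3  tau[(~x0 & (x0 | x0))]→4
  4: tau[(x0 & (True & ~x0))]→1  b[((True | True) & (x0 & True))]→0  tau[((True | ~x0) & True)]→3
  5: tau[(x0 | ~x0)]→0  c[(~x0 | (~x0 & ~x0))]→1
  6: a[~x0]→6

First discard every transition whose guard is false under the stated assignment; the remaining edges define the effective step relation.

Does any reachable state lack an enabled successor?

Answer: DEADLOCK-FREE

Working:
Reachable = {0,2}
  0: b→2  [1 out]
  2: d→0  [1 out]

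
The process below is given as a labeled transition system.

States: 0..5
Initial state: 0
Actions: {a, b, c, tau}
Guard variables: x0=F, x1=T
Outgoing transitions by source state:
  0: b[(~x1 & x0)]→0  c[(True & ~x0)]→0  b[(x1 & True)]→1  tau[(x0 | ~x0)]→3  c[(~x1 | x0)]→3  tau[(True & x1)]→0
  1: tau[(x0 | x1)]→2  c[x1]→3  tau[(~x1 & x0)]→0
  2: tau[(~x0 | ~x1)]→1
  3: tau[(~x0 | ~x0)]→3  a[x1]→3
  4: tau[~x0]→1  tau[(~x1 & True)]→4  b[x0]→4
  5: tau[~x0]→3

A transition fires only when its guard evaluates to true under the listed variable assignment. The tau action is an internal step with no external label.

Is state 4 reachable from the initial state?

Guard filter leaves 11 enabled edge(s).
Layer 0: {0}
Layer 1: {1,3}  total {0,1,3}
Layer 2: {2}  total {0,1,2,3}
R = {0,1,2,3}

Answer: UNREACHABLE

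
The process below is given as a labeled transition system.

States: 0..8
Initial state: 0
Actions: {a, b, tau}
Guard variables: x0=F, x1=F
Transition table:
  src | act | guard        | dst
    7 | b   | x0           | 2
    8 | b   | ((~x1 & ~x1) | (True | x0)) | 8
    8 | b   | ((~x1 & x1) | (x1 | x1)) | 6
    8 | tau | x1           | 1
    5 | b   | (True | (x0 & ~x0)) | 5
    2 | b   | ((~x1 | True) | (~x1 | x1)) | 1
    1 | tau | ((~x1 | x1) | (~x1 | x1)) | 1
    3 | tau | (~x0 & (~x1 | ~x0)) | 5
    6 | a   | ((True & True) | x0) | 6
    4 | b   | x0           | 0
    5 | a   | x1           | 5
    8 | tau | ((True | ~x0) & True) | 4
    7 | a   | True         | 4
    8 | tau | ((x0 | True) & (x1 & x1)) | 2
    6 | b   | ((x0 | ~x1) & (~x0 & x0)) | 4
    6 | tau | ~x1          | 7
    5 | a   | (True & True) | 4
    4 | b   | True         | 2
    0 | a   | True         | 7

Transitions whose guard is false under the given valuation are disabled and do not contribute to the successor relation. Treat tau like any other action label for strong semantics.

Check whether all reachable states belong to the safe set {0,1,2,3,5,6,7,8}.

Answer: INVARIANT VIOLATED at state 4

Working:
Allowed set {0,1,2,3,5,6,7,8}
Reachable = {0,1,2,4,7}
  0: ✓
  1: ✓
  2: ✓
  4: outside
  7: ✓
reach 4 via a·a — violates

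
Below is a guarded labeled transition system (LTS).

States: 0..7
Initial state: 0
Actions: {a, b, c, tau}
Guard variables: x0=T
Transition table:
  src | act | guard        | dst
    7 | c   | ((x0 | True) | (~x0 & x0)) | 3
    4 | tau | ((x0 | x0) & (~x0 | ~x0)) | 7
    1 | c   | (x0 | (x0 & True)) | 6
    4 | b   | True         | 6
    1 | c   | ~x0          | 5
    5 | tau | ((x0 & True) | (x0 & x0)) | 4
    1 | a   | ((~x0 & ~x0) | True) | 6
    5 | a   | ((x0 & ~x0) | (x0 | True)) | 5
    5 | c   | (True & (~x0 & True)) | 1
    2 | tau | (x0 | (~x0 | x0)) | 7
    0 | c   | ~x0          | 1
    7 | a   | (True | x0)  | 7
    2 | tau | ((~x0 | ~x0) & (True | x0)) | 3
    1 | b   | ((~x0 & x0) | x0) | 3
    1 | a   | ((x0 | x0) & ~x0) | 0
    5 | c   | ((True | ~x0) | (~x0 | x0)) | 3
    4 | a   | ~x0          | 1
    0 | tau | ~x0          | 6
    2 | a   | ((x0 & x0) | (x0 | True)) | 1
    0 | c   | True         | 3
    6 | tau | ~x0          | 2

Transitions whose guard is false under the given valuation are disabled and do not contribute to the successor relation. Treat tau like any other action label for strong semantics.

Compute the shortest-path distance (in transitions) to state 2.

Layered search for 2:
  L0 = {0}
  L1 = {3}
2 never appears.

Answer: UNREACHABLE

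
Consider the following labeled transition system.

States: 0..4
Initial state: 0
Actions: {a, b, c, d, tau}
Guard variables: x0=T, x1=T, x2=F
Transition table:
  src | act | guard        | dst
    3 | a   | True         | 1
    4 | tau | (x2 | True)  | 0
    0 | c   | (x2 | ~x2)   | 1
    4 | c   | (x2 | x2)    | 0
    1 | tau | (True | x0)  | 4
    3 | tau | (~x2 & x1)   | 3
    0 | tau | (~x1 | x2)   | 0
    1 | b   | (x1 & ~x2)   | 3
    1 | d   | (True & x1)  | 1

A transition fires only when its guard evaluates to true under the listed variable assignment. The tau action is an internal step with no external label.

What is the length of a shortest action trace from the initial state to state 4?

Answer: 2

Analysis:
Layered search for 4:
  Layer 0: {0}
  Layer 1: {1}
  Layer 2: {3,4}
depth(4)=2, e.g. c·tau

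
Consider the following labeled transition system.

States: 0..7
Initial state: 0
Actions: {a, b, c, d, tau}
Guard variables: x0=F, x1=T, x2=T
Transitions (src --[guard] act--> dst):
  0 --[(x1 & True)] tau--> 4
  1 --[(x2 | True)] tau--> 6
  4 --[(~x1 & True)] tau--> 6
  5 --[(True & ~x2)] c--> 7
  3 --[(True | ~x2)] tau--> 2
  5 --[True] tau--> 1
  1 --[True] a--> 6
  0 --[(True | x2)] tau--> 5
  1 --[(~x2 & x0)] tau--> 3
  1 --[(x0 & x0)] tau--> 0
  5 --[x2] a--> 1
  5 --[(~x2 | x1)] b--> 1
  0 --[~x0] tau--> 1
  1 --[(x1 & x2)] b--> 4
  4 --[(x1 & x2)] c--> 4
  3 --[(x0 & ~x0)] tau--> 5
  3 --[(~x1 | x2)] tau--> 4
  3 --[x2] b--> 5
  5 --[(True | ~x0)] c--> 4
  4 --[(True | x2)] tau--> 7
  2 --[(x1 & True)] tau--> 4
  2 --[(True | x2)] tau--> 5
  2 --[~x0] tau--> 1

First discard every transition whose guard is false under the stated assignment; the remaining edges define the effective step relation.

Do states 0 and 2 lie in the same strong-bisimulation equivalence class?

Bisimulation quotient by refinement:
  P[0] = {{0,1,2,3,4,5,6,7}}
  P[1] = {{0,2},{1},{3},{4},{5},{6,7}}
Fixed point at round 2; 6 class(es).
[0]={0,2}  [2]={0,2}

Answer: BISIMILAR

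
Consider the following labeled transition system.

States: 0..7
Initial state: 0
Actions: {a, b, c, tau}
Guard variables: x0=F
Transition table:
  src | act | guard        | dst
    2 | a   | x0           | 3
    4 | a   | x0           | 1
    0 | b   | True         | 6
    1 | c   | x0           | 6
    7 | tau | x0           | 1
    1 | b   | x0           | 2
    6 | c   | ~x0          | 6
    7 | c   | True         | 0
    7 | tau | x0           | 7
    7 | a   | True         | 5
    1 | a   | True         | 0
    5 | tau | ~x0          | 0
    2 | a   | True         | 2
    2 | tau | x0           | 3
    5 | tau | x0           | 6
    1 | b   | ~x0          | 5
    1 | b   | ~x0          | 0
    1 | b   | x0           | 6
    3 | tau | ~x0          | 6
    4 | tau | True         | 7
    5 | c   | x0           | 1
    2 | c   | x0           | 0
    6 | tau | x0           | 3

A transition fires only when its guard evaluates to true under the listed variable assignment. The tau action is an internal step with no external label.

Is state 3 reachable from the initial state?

Answer: UNREACHABLE

Analysis:
Guard filter leaves 11 enabled edge(s).
L0 = {0}
L1 = {6}  now seen {0,6}
Reachable = {0,6}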